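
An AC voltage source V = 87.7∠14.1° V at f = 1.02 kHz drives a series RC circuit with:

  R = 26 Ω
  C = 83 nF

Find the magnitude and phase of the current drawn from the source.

Step 1 — Angular frequency: ω = 2π·f = 2π·1020 = 6409 rad/s.
Step 2 — Component impedances:
  R: Z = R = 26 Ω
  C: Z = 1/(jωC) = -j/(ω·C) = 0 - j1880 Ω
Step 3 — Series combination: Z_total = R + C = 26 - j1880 Ω = 1880∠-89.2° Ω.
Step 4 — Source phasor: V = 87.7∠14.1° V = 85.06 + j21.37 V.
Step 5 — Ohm's law: I = V / Z_total = (85.06 + j21.37) / (26 - j1880) = -0.01074 + j0.04539 A.
Step 6 — Convert to polar: |I| = 0.04665 A, ∠I = 103.3°.

I = 0.04665∠103.3° A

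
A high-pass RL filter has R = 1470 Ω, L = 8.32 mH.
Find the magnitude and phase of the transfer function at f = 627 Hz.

Step 1 — Angular frequency: ω = 2π·627 = 3940 rad/s.
Step 2 — Transfer function: H(jω) = jωL/(R + jωL).
Step 3 — Numerator jωL = j·32.78; denominator R + jωL = 1470 + j32.78.
Step 4 — H = 0.0004969 + j0.02229.
Step 5 — Magnitude: |H| = 0.02229 (-33.0 dB); phase: φ = 88.7°.

|H| = 0.02229 (-33.0 dB), φ = 88.7°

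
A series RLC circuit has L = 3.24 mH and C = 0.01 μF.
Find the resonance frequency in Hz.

Step 1 — Resonance condition Im(Z)=0 gives ω₀ = 1/√(LC).
Step 2 — ω₀ = 1/√(0.00324·1e-08) = 1.757e+05 rad/s.
Step 3 — f₀ = ω₀/(2π) = 2.796e+04 Hz.

f₀ = 2.796e+04 Hz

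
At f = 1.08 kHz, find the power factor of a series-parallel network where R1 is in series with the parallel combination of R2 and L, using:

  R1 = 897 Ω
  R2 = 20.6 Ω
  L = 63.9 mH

Step 1 — Angular frequency: ω = 2π·f = 2π·1080 = 6786 rad/s.
Step 2 — Component impedances:
  R1: Z = R = 897 Ω
  R2: Z = R = 20.6 Ω
  L: Z = jωL = j·6786·0.0639 = 0 + j433.6 Ω
Step 3 — Parallel branch: R2 || L = 1/(1/R2 + 1/L) = 20.55 + j0.9765 Ω.
Step 4 — Series with R1: Z_total = R1 + (R2 || L) = 917.6 + j0.9765 Ω = 917.6∠0.1° Ω.
Step 5 — Power factor: PF = cos(φ) = Re(Z)/|Z| = 917.6/917.6 = 1.
Step 6 — Type: Im(Z) = 0.9765 ⇒ lagging (phase φ = 0.1°).

PF = 1 (lagging, φ = 0.1°)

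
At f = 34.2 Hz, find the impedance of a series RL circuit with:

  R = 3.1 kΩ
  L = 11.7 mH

Step 1 — Angular frequency: ω = 2π·f = 2π·34.2 = 214.9 rad/s.
Step 2 — Component impedances:
  R: Z = R = 3100 Ω
  L: Z = jωL = j·214.9·0.0117 = 0 + j2.514 Ω
Step 3 — Series combination: Z_total = R + L = 3100 + j2.514 Ω = 3100∠0.0° Ω.

Z = 3100 + j2.514 Ω = 3100∠0.0° Ω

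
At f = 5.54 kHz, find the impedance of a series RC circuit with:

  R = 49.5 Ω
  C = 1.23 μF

Step 1 — Angular frequency: ω = 2π·f = 2π·5540 = 3.481e+04 rad/s.
Step 2 — Component impedances:
  R: Z = R = 49.5 Ω
  C: Z = 1/(jωC) = -j/(ω·C) = 0 - j23.36 Ω
Step 3 — Series combination: Z_total = R + C = 49.5 - j23.36 Ω = 54.73∠-25.3° Ω.

Z = 49.5 - j23.36 Ω = 54.73∠-25.3° Ω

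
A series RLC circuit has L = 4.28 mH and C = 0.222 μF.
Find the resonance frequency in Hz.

Step 1 — Resonance condition Im(Z)=0 gives ω₀ = 1/√(LC).
Step 2 — ω₀ = 1/√(0.00428·2.22e-07) = 3.244e+04 rad/s.
Step 3 — f₀ = ω₀/(2π) = 5163 Hz.

f₀ = 5163 Hz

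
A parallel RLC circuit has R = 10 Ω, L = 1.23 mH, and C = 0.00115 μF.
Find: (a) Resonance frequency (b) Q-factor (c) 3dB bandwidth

Step 1 — Resonance: ω₀ = 1/√(LC) = 1/√(0.00123·1.15e-09) = 8.408e+05 rad/s.
Step 2 — f₀ = ω₀/(2π) = 1.338e+05 Hz.
Step 3 — Parallel Q: Q = R/(ω₀L) = 10/(8.408e+05·0.00123) = 0.009669.
Step 4 — Bandwidth: Δω = ω₀/Q = 8.696e+07 rad/s; BW = Δω/(2π) = 1.384e+07 Hz.

(a) f₀ = 1.338e+05 Hz  (b) Q = 0.009669  (c) BW = 1.384e+07 Hz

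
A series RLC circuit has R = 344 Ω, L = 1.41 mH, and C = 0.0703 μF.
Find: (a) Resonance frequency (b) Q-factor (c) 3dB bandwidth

Step 1 — Resonance condition Im(Z)=0 gives ω₀ = 1/√(LC).
Step 2 — ω₀ = 1/√(0.00141·7.03e-08) = 1.004e+05 rad/s.
Step 3 — f₀ = ω₀/(2π) = 1.599e+04 Hz.
Step 4 — Series Q: Q = ω₀L/R = 1.004e+05·0.00141/344 = 0.4117.
Step 5 — 3dB bandwidth: Δω = ω₀/Q = 2.44e+05 rad/s; BW = Δω/(2π) = 3.883e+04 Hz.

(a) f₀ = 1.599e+04 Hz  (b) Q = 0.4117  (c) BW = 3.883e+04 Hz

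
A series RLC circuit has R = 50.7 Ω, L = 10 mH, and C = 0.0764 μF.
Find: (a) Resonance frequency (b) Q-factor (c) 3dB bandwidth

Step 1 — Resonance condition Im(Z)=0 gives ω₀ = 1/√(LC).
Step 2 — ω₀ = 1/√(0.01·7.64e-08) = 3.618e+04 rad/s.
Step 3 — f₀ = ω₀/(2π) = 5758 Hz.
Step 4 — Series Q: Q = ω₀L/R = 3.618e+04·0.01/50.7 = 7.136.
Step 5 — 3dB bandwidth: Δω = ω₀/Q = 5070 rad/s; BW = Δω/(2π) = 806.9 Hz.

(a) f₀ = 5758 Hz  (b) Q = 7.136  (c) BW = 806.9 Hz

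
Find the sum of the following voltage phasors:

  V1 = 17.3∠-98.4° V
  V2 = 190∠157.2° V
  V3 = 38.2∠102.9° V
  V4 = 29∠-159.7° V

Step 1 — Convert each phasor to rectangular form:
  V1 = 17.3·(cos(-98.4°) + j·sin(-98.4°)) = -2.527 - j17.11 V
  V2 = 190·(cos(157.2°) + j·sin(157.2°)) = -175.2 + j73.63 V
  V3 = 38.2·(cos(102.9°) + j·sin(102.9°)) = -8.528 + j37.24 V
  V4 = 29·(cos(-159.7°) + j·sin(-159.7°)) = -27.2 - j10.06 V
Step 2 — Sum components: V_total = -213.4 + j83.69 V.
Step 3 — Convert to polar: |V_total| = 229.2 V, ∠V_total = 158.6°.

V_total = 229.2∠158.6° V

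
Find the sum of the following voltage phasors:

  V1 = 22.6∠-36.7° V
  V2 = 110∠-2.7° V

Step 1 — Convert each phasor to rectangular form:
  V1 = 22.6·(cos(-36.7°) + j·sin(-36.7°)) = 18.12 - j13.51 V
  V2 = 110·(cos(-2.7°) + j·sin(-2.7°)) = 109.9 - j5.182 V
Step 2 — Sum components: V_total = 128 - j18.69 V.
Step 3 — Convert to polar: |V_total| = 129.4 V, ∠V_total = -8.3°.

V_total = 129.4∠-8.3° V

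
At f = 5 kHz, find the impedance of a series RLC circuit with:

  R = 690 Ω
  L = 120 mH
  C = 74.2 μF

Step 1 — Angular frequency: ω = 2π·f = 2π·5000 = 3.142e+04 rad/s.
Step 2 — Component impedances:
  R: Z = R = 690 Ω
  L: Z = jωL = j·3.142e+04·0.12 = 0 + j3770 Ω
  C: Z = 1/(jωC) = -j/(ω·C) = 0 - j0.429 Ω
Step 3 — Series combination: Z_total = R + L + C = 690 + j3769 Ω = 3832∠79.6° Ω.

Z = 690 + j3769 Ω = 3832∠79.6° Ω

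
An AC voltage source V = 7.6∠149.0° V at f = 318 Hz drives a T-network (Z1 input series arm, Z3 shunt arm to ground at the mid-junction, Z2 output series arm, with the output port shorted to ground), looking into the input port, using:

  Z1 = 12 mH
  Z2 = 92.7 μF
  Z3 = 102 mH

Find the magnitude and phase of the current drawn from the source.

Step 1 — Angular frequency: ω = 2π·f = 2π·318 = 1998 rad/s.
Step 2 — Component impedances:
  Z1: Z = jωL = j·1998·0.012 = 0 + j23.98 Ω
  Z2: Z = 1/(jωC) = -j/(ω·C) = 0 - j5.399 Ω
  Z3: Z = jωL = j·1998·0.102 = 0 + j203.8 Ω
Step 3 — With the output port shorted to ground, the output series arm Z2 runs from the junction to ground; the shunt arm Z3 also runs from the junction to ground. They appear in parallel: Z3 || Z2 = 0 - j5.546 Ω.
Step 4 — Series with input arm Z1: Z_in = Z1 + (Z3 || Z2) = 0 + j18.43 Ω = 18.43∠90.0° Ω.
Step 5 — Source phasor: V = 7.6∠149.0° V = -6.514 + j3.914 V.
Step 6 — Ohm's law: I = V / Z_total = (-6.514 + j3.914) / (0 + j18.43) = 0.2124 + j0.3535 A.
Step 7 — Convert to polar: |I| = 0.4124 A, ∠I = 59.0°.

I = 0.4124∠59.0° A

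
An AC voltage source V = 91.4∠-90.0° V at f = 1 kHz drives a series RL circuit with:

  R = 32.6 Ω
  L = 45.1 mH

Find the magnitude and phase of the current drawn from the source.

Step 1 — Angular frequency: ω = 2π·f = 2π·1000 = 6283 rad/s.
Step 2 — Component impedances:
  R: Z = R = 32.6 Ω
  L: Z = jωL = j·6283·0.0451 = 0 + j283.4 Ω
Step 3 — Series combination: Z_total = R + L = 32.6 + j283.4 Ω = 285.2∠83.4° Ω.
Step 4 — Source phasor: V = 91.4∠-90.0° V = 0 - j91.4 V.
Step 5 — Ohm's law: I = V / Z_total = (0 - j91.4) / (32.6 + j283.4) = -0.3183 - j0.03662 A.
Step 6 — Convert to polar: |I| = 0.3204 A, ∠I = -173.4°.

I = 0.3204∠-173.4° A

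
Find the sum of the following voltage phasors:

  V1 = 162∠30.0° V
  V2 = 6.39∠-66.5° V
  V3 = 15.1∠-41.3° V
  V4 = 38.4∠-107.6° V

Step 1 — Convert each phasor to rectangular form:
  V1 = 162·(cos(30.0°) + j·sin(30.0°)) = 140.3 + j81 V
  V2 = 6.39·(cos(-66.5°) + j·sin(-66.5°)) = 2.548 - j5.86 V
  V3 = 15.1·(cos(-41.3°) + j·sin(-41.3°)) = 11.34 - j9.966 V
  V4 = 38.4·(cos(-107.6°) + j·sin(-107.6°)) = -11.61 - j36.6 V
Step 2 — Sum components: V_total = 142.6 + j28.57 V.
Step 3 — Convert to polar: |V_total| = 145.4 V, ∠V_total = 11.3°.

V_total = 145.4∠11.3° V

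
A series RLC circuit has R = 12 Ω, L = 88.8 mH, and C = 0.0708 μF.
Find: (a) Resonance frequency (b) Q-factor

Step 1 — Resonance condition Im(Z)=0 gives ω₀ = 1/√(LC).
Step 2 — ω₀ = 1/√(0.0888·7.08e-08) = 1.261e+04 rad/s.
Step 3 — f₀ = ω₀/(2π) = 2007 Hz.
Step 4 — Series Q: Q = ω₀L/R = 1.261e+04·0.0888/12 = 93.33.

(a) f₀ = 2007 Hz  (b) Q = 93.33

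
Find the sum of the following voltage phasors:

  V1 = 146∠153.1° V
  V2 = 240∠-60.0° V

Step 1 — Convert each phasor to rectangular form:
  V1 = 146·(cos(153.1°) + j·sin(153.1°)) = -130.2 + j66.06 V
  V2 = 240·(cos(-60.0°) + j·sin(-60.0°)) = 120 - j207.8 V
Step 2 — Sum components: V_total = -10.2 - j141.8 V.
Step 3 — Convert to polar: |V_total| = 142.2 V, ∠V_total = -94.1°.

V_total = 142.2∠-94.1° V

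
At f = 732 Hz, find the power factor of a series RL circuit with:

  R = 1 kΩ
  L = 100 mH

Step 1 — Angular frequency: ω = 2π·f = 2π·732 = 4599 rad/s.
Step 2 — Component impedances:
  R: Z = R = 1000 Ω
  L: Z = jωL = j·4599·0.1 = 0 + j459.9 Ω
Step 3 — Series combination: Z_total = R + L = 1000 + j459.9 Ω = 1101∠24.7° Ω.
Step 4 — Power factor: PF = cos(φ) = Re(Z)/|Z| = 1000/1100.7 = 0.9085.
Step 5 — Type: Im(Z) = 459.9 ⇒ lagging (phase φ = 24.7°).

PF = 0.9085 (lagging, φ = 24.7°)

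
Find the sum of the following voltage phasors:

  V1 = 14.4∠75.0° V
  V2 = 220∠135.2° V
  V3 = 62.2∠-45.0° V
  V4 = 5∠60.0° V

Step 1 — Convert each phasor to rectangular form:
  V1 = 14.4·(cos(75.0°) + j·sin(75.0°)) = 3.727 + j13.91 V
  V2 = 220·(cos(135.2°) + j·sin(135.2°)) = -156.1 + j155 V
  V3 = 62.2·(cos(-45.0°) + j·sin(-45.0°)) = 43.98 - j43.98 V
  V4 = 5·(cos(60.0°) + j·sin(60.0°)) = 2.5 + j4.33 V
Step 2 — Sum components: V_total = -105.9 + j129.3 V.
Step 3 — Convert to polar: |V_total| = 167.1 V, ∠V_total = 129.3°.

V_total = 167.1∠129.3° V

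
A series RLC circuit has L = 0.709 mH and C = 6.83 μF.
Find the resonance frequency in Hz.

Step 1 — Resonance condition Im(Z)=0 gives ω₀ = 1/√(LC).
Step 2 — ω₀ = 1/√(0.000709·6.83e-06) = 1.437e+04 rad/s.
Step 3 — f₀ = ω₀/(2π) = 2287 Hz.

f₀ = 2287 Hz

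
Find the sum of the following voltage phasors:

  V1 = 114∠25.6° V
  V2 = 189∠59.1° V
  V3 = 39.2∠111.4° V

Step 1 — Convert each phasor to rectangular form:
  V1 = 114·(cos(25.6°) + j·sin(25.6°)) = 102.8 + j49.26 V
  V2 = 189·(cos(59.1°) + j·sin(59.1°)) = 97.06 + j162.2 V
  V3 = 39.2·(cos(111.4°) + j·sin(111.4°)) = -14.3 + j36.5 V
Step 2 — Sum components: V_total = 185.6 + j247.9 V.
Step 3 — Convert to polar: |V_total| = 309.7 V, ∠V_total = 53.2°.

V_total = 309.7∠53.2° V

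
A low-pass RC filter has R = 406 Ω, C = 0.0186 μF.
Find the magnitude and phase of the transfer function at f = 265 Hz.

Step 1 — Angular frequency: ω = 2π·265 = 1665 rad/s.
Step 2 — Transfer function: H(jω) = 1/(1 + jωRC).
Step 3 — Denominator: 1 + jωRC = 1 + j·1665·406·1.86e-08 = 1 + j0.01257.
Step 4 — H = 0.9998 - j0.01257.
Step 5 — Magnitude: |H| = 0.9999 (-0.0 dB); phase: φ = -0.7°.

|H| = 0.9999 (-0.0 dB), φ = -0.7°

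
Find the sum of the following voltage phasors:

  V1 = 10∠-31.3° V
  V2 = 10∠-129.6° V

Step 1 — Convert each phasor to rectangular form:
  V1 = 10·(cos(-31.3°) + j·sin(-31.3°)) = 8.545 - j5.195 V
  V2 = 10·(cos(-129.6°) + j·sin(-129.6°)) = -6.374 - j7.705 V
Step 2 — Sum components: V_total = 2.17 - j12.9 V.
Step 3 — Convert to polar: |V_total| = 13.08 V, ∠V_total = -80.5°.

V_total = 13.08∠-80.5° V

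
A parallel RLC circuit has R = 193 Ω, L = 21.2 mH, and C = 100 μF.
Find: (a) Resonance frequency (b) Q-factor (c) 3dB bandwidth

Step 1 — Resonance: ω₀ = 1/√(LC) = 1/√(0.0212·0.0001) = 686.8 rad/s.
Step 2 — f₀ = ω₀/(2π) = 109.3 Hz.
Step 3 — Parallel Q: Q = R/(ω₀L) = 193/(686.8·0.0212) = 13.26.
Step 4 — Bandwidth: Δω = ω₀/Q = 51.81 rad/s; BW = Δω/(2π) = 8.246 Hz.

(a) f₀ = 109.3 Hz  (b) Q = 13.26  (c) BW = 8.246 Hz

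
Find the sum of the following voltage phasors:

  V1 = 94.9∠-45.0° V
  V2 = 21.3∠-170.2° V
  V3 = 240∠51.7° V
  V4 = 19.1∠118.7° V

Step 1 — Convert each phasor to rectangular form:
  V1 = 94.9·(cos(-45.0°) + j·sin(-45.0°)) = 67.1 - j67.1 V
  V2 = 21.3·(cos(-170.2°) + j·sin(-170.2°)) = -20.99 - j3.625 V
  V3 = 240·(cos(51.7°) + j·sin(51.7°)) = 148.7 + j188.3 V
  V4 = 19.1·(cos(118.7°) + j·sin(118.7°)) = -9.172 + j16.75 V
Step 2 — Sum components: V_total = 185.7 + j134.4 V.
Step 3 — Convert to polar: |V_total| = 229.2 V, ∠V_total = 35.9°.

V_total = 229.2∠35.9° V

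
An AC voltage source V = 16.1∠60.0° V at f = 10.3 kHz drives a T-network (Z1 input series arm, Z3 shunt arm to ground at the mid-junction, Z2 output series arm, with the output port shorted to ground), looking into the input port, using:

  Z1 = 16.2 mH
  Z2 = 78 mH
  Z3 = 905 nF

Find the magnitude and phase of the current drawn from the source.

Step 1 — Angular frequency: ω = 2π·f = 2π·1.03e+04 = 6.472e+04 rad/s.
Step 2 — Component impedances:
  Z1: Z = jωL = j·6.472e+04·0.0162 = 0 + j1048 Ω
  Z2: Z = jωL = j·6.472e+04·0.078 = 0 + j5048 Ω
  Z3: Z = 1/(jωC) = -j/(ω·C) = 0 - j17.07 Ω
Step 3 — With the output port shorted to ground, the output series arm Z2 runs from the junction to ground; the shunt arm Z3 also runs from the junction to ground. They appear in parallel: Z3 || Z2 = 0 - j17.13 Ω.
Step 4 — Series with input arm Z1: Z_in = Z1 + (Z3 || Z2) = 0 + j1031 Ω = 1031∠90.0° Ω.
Step 5 — Source phasor: V = 16.1∠60.0° V = 8.05 + j13.94 V.
Step 6 — Ohm's law: I = V / Z_total = (8.05 + j13.94) / (0 + j1031) = 0.01352 - j0.007806 A.
Step 7 — Convert to polar: |I| = 0.01561 A, ∠I = -30.0°.

I = 0.01561∠-30.0° A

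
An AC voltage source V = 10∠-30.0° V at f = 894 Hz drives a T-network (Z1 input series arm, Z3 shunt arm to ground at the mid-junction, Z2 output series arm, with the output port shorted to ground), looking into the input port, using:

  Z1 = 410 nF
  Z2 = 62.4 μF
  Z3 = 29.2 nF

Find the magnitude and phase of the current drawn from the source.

Step 1 — Angular frequency: ω = 2π·f = 2π·894 = 5617 rad/s.
Step 2 — Component impedances:
  Z1: Z = 1/(jωC) = -j/(ω·C) = 0 - j434.2 Ω
  Z2: Z = 1/(jωC) = -j/(ω·C) = 0 - j2.853 Ω
  Z3: Z = 1/(jωC) = -j/(ω·C) = 0 - j6097 Ω
Step 3 — With the output port shorted to ground, the output series arm Z2 runs from the junction to ground; the shunt arm Z3 also runs from the junction to ground. They appear in parallel: Z3 || Z2 = 0 - j2.852 Ω.
Step 4 — Series with input arm Z1: Z_in = Z1 + (Z3 || Z2) = 0 - j437.1 Ω = 437.1∠-90.0° Ω.
Step 5 — Source phasor: V = 10∠-30.0° V = 8.66 - j5 V.
Step 6 — Ohm's law: I = V / Z_total = (8.66 - j5) / (0 - j437.1) = 0.01144 + j0.01981 A.
Step 7 — Convert to polar: |I| = 0.02288 A, ∠I = 60.0°.

I = 0.02288∠60.0° A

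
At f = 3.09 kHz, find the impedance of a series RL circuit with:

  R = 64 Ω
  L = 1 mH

Step 1 — Angular frequency: ω = 2π·f = 2π·3090 = 1.942e+04 rad/s.
Step 2 — Component impedances:
  R: Z = R = 64 Ω
  L: Z = jωL = j·1.942e+04·0.001 = 0 + j19.42 Ω
Step 3 — Series combination: Z_total = R + L = 64 + j19.42 Ω = 66.88∠16.9° Ω.

Z = 64 + j19.42 Ω = 66.88∠16.9° Ω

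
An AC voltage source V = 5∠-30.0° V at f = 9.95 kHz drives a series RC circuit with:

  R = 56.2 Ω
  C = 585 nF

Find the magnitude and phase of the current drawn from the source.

Step 1 — Angular frequency: ω = 2π·f = 2π·9950 = 6.252e+04 rad/s.
Step 2 — Component impedances:
  R: Z = R = 56.2 Ω
  C: Z = 1/(jωC) = -j/(ω·C) = 0 - j27.34 Ω
Step 3 — Series combination: Z_total = R + C = 56.2 - j27.34 Ω = 62.5∠-25.9° Ω.
Step 4 — Source phasor: V = 5∠-30.0° V = 4.33 - j2.5 V.
Step 5 — Ohm's law: I = V / Z_total = (4.33 - j2.5) / (56.2 - j27.34) = 0.0798 - j0.005659 A.
Step 6 — Convert to polar: |I| = 0.08 A, ∠I = -4.1°.

I = 0.08∠-4.1° A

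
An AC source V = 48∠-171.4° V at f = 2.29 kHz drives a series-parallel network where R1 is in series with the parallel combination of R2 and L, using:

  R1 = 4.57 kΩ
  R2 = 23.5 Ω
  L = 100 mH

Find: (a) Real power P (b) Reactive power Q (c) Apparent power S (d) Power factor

Step 1 — Angular frequency: ω = 2π·f = 2π·2290 = 1.439e+04 rad/s.
Step 2 — Component impedances:
  R1: Z = R = 4570 Ω
  R2: Z = R = 23.5 Ω
  L: Z = jωL = j·1.439e+04·0.1 = 0 + j1439 Ω
Step 3 — Parallel branch: R2 || L = 1/(1/R2 + 1/L) = 23.49 + j0.3837 Ω.
Step 4 — Series with R1: Z_total = R1 + (R2 || L) = 4593 + j0.3837 Ω = 4593∠0.0° Ω.
Step 5 — Source phasor: V = 48∠-171.4° V = -47.46 - j7.178 V.
Step 6 — Current: I = V / Z = -0.01033 - j0.001562 A = 0.01045∠-171.4° A.
Step 7 — Complex power: S = V·I* = 0.5016 + j4.19e-05 VA.
Step 8 — Real power: P = Re(S) = 0.5016 W.
Step 9 — Reactive power: Q = Im(S) = 4.19e-05 VAR.
Step 10 — Apparent power: |S| = 0.5016 VA.
Step 11 — Power factor: PF = P/|S| = 1 (lagging).

(a) P = 0.5016 W  (b) Q = 4.19e-05 VAR  (c) S = 0.5016 VA  (d) PF = 1 (lagging)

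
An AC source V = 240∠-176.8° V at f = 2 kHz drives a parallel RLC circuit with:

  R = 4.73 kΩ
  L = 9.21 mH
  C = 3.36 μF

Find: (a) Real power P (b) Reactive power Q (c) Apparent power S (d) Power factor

Step 1 — Angular frequency: ω = 2π·f = 2π·2000 = 1.257e+04 rad/s.
Step 2 — Component impedances:
  R: Z = R = 4730 Ω
  L: Z = jωL = j·1.257e+04·0.00921 = 0 + j115.7 Ω
  C: Z = 1/(jωC) = -j/(ω·C) = 0 - j23.68 Ω
Step 3 — Parallel combination: 1/Z_total = 1/R + 1/L + 1/C; Z_total = 0.1875 - j29.78 Ω = 29.78∠-89.6° Ω.
Step 4 — Source phasor: V = 240∠-176.8° V = -239.6 - j13.4 V.
Step 5 — Current: I = V / Z = 0.3993 - j8.05 A = 8.06∠-87.2° A.
Step 6 — Complex power: S = V·I* = 12.18 - j1934 VA.
Step 7 — Real power: P = Re(S) = 12.18 W.
Step 8 — Reactive power: Q = Im(S) = -1934 VAR.
Step 9 — Apparent power: |S| = 1934 VA.
Step 10 — Power factor: PF = P/|S| = 0.006295 (leading).

(a) P = 12.18 W  (b) Q = -1934 VAR  (c) S = 1934 VA  (d) PF = 0.006295 (leading)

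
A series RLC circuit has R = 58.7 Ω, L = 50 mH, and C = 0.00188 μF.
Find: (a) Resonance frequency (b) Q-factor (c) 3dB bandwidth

Step 1 — Resonance: ω₀ = 1/√(LC) = 1/√(0.05·1.88e-09) = 1.031e+05 rad/s.
Step 2 — f₀ = ω₀/(2π) = 1.642e+04 Hz.
Step 3 — Series Q: Q = ω₀L/R = 1.031e+05·0.05/58.7 = 87.86.
Step 4 — Bandwidth: Δω = ω₀/Q = 1174 rad/s; BW = Δω/(2π) = 186.8 Hz.

(a) f₀ = 1.642e+04 Hz  (b) Q = 87.86  (c) BW = 186.8 Hz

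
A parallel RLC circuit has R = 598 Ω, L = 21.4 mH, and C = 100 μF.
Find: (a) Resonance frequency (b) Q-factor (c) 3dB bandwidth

Step 1 — Resonance: ω₀ = 1/√(LC) = 1/√(0.0214·0.0001) = 683.6 rad/s.
Step 2 — f₀ = ω₀/(2π) = 108.8 Hz.
Step 3 — Parallel Q: Q = R/(ω₀L) = 598/(683.6·0.0214) = 40.88.
Step 4 — Bandwidth: Δω = ω₀/Q = 16.72 rad/s; BW = Δω/(2π) = 2.661 Hz.

(a) f₀ = 108.8 Hz  (b) Q = 40.88  (c) BW = 2.661 Hz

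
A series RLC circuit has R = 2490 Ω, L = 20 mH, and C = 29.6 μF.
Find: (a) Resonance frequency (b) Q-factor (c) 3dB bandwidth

Step 1 — Resonance: ω₀ = 1/√(LC) = 1/√(0.02·2.96e-05) = 1300 rad/s.
Step 2 — f₀ = ω₀/(2π) = 206.9 Hz.
Step 3 — Series Q: Q = ω₀L/R = 1300·0.02/2490 = 0.01044.
Step 4 — Bandwidth: Δω = ω₀/Q = 1.245e+05 rad/s; BW = Δω/(2π) = 1.981e+04 Hz.

(a) f₀ = 206.9 Hz  (b) Q = 0.01044  (c) BW = 1.981e+04 Hz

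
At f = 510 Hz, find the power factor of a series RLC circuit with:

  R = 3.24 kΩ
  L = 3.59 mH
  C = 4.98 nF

Step 1 — Angular frequency: ω = 2π·f = 2π·510 = 3204 rad/s.
Step 2 — Component impedances:
  R: Z = R = 3240 Ω
  L: Z = jωL = j·3204·0.00359 = 0 + j11.5 Ω
  C: Z = 1/(jωC) = -j/(ω·C) = 0 - j6.266e+04 Ω
Step 3 — Series combination: Z_total = R + L + C = 3240 - j6.265e+04 Ω = 6.274e+04∠-87.0° Ω.
Step 4 — Power factor: PF = cos(φ) = Re(Z)/|Z| = 3240/6.274e+04 = 0.05164.
Step 5 — Type: Im(Z) = -6.265e+04 ⇒ leading (phase φ = -87.0°).

PF = 0.05164 (leading, φ = -87.0°)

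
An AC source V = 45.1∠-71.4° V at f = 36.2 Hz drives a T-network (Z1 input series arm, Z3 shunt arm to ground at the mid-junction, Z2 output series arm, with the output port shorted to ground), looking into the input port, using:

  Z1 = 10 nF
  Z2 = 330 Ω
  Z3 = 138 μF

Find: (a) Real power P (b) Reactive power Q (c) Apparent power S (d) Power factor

Step 1 — Angular frequency: ω = 2π·f = 2π·36.2 = 227.5 rad/s.
Step 2 — Component impedances:
  Z1: Z = 1/(jωC) = -j/(ω·C) = 0 - j4.397e+05 Ω
  Z2: Z = R = 330 Ω
  Z3: Z = 1/(jωC) = -j/(ω·C) = 0 - j31.86 Ω
Step 3 — With the output port shorted to ground, the output series arm Z2 runs from the junction to ground; the shunt arm Z3 also runs from the junction to ground. They appear in parallel: Z3 || Z2 = 3.047 - j31.56 Ω.
Step 4 — Series with input arm Z1: Z_in = Z1 + (Z3 || Z2) = 3.047 - j4.397e+05 Ω = 4.397e+05∠-90.0° Ω.
Step 5 — Source phasor: V = 45.1∠-71.4° V = 14.39 - j42.74 V.
Step 6 — Current: I = V / Z = 9.722e-05 + j3.272e-05 A = 0.0001026∠18.6° A.
Step 7 — Complex power: S = V·I* = 3.206e-08 - j0.004626 VA.
Step 8 — Real power: P = Re(S) = 3.206e-08 W.
Step 9 — Reactive power: Q = Im(S) = -0.004626 VAR.
Step 10 — Apparent power: |S| = 0.004626 VA.
Step 11 — Power factor: PF = P/|S| = 6.931e-06 (leading).

(a) P = 3.206e-08 W  (b) Q = -0.004626 VAR  (c) S = 0.004626 VA  (d) PF = 6.931e-06 (leading)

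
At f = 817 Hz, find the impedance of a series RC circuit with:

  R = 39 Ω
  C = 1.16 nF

Step 1 — Angular frequency: ω = 2π·f = 2π·817 = 5133 rad/s.
Step 2 — Component impedances:
  R: Z = R = 39 Ω
  C: Z = 1/(jωC) = -j/(ω·C) = 0 - j1.679e+05 Ω
Step 3 — Series combination: Z_total = R + C = 39 - j1.679e+05 Ω = 1.679e+05∠-90.0° Ω.

Z = 39 - j1.679e+05 Ω = 1.679e+05∠-90.0° Ω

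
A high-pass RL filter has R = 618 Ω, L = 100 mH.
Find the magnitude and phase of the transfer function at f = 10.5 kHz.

Step 1 — Angular frequency: ω = 2π·1.05e+04 = 6.597e+04 rad/s.
Step 2 — Transfer function: H(jω) = jωL/(R + jωL).
Step 3 — Numerator jωL = j·6597; denominator R + jωL = 618 + j6597.
Step 4 — H = 0.9913 + j0.09286.
Step 5 — Magnitude: |H| = 0.9956 (-0.0 dB); phase: φ = 5.4°.

|H| = 0.9956 (-0.0 dB), φ = 5.4°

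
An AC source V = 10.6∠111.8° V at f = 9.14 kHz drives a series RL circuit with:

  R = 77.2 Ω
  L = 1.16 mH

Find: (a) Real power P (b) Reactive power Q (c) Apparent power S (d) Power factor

Step 1 — Angular frequency: ω = 2π·f = 2π·9140 = 5.743e+04 rad/s.
Step 2 — Component impedances:
  R: Z = R = 77.2 Ω
  L: Z = jωL = j·5.743e+04·0.00116 = 0 + j66.62 Ω
Step 3 — Series combination: Z_total = R + L = 77.2 + j66.62 Ω = 102∠40.8° Ω.
Step 4 — Source phasor: V = 10.6∠111.8° V = -3.936 + j9.842 V.
Step 5 — Current: I = V / Z = 0.03383 + j0.09829 A = 0.104∠71.0° A.
Step 6 — Complex power: S = V·I* = 0.8342 + j0.7199 VA.
Step 7 — Real power: P = Re(S) = 0.8342 W.
Step 8 — Reactive power: Q = Im(S) = 0.7199 VAR.
Step 9 — Apparent power: |S| = 1.102 VA.
Step 10 — Power factor: PF = P/|S| = 0.7571 (lagging).

(a) P = 0.8342 W  (b) Q = 0.7199 VAR  (c) S = 1.102 VA  (d) PF = 0.7571 (lagging)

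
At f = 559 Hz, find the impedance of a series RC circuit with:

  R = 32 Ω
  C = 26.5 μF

Step 1 — Angular frequency: ω = 2π·f = 2π·559 = 3512 rad/s.
Step 2 — Component impedances:
  R: Z = R = 32 Ω
  C: Z = 1/(jωC) = -j/(ω·C) = 0 - j10.74 Ω
Step 3 — Series combination: Z_total = R + C = 32 - j10.74 Ω = 33.76∠-18.6° Ω.

Z = 32 - j10.74 Ω = 33.76∠-18.6° Ω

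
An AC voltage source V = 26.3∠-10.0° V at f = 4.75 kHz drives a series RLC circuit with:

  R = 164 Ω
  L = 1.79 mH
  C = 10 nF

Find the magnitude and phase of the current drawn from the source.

Step 1 — Angular frequency: ω = 2π·f = 2π·4750 = 2.985e+04 rad/s.
Step 2 — Component impedances:
  R: Z = R = 164 Ω
  L: Z = jωL = j·2.985e+04·0.00179 = 0 + j53.42 Ω
  C: Z = 1/(jωC) = -j/(ω·C) = 0 - j3351 Ω
Step 3 — Series combination: Z_total = R + L + C = 164 - j3297 Ω = 3301∠-87.2° Ω.
Step 4 — Source phasor: V = 26.3∠-10.0° V = 25.9 - j4.567 V.
Step 5 — Ohm's law: I = V / Z_total = (25.9 - j4.567) / (164 - j3297) = 0.001771 + j0.007767 A.
Step 6 — Convert to polar: |I| = 0.007967 A, ∠I = 77.2°.

I = 0.007967∠77.2° A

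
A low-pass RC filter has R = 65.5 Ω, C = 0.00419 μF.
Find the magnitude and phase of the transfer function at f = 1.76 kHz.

Step 1 — Angular frequency: ω = 2π·1760 = 1.106e+04 rad/s.
Step 2 — Transfer function: H(jω) = 1/(1 + jωRC).
Step 3 — Denominator: 1 + jωRC = 1 + j·1.106e+04·65.5·4.19e-09 = 1 + j0.003035.
Step 4 — H = 1 - j0.003035.
Step 5 — Magnitude: |H| = 1 (-0.0 dB); phase: φ = -0.2°.

|H| = 1 (-0.0 dB), φ = -0.2°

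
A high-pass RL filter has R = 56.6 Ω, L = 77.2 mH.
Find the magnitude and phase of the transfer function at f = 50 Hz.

Step 1 — Angular frequency: ω = 2π·50 = 314.2 rad/s.
Step 2 — Transfer function: H(jω) = jωL/(R + jωL).
Step 3 — Numerator jωL = j·24.25; denominator R + jωL = 56.6 + j24.25.
Step 4 — H = 0.1551 + j0.362.
Step 5 — Magnitude: |H| = 0.3939 (-8.1 dB); phase: φ = 66.8°.

|H| = 0.3939 (-8.1 dB), φ = 66.8°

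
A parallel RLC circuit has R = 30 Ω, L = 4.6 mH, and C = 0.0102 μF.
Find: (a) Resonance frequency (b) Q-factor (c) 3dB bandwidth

Step 1 — Resonance: ω₀ = 1/√(LC) = 1/√(0.0046·1.02e-08) = 1.46e+05 rad/s.
Step 2 — f₀ = ω₀/(2π) = 2.323e+04 Hz.
Step 3 — Parallel Q: Q = R/(ω₀L) = 30/(1.46e+05·0.0046) = 0.04467.
Step 4 — Bandwidth: Δω = ω₀/Q = 3.268e+06 rad/s; BW = Δω/(2π) = 5.201e+05 Hz.

(a) f₀ = 2.323e+04 Hz  (b) Q = 0.04467  (c) BW = 5.201e+05 Hz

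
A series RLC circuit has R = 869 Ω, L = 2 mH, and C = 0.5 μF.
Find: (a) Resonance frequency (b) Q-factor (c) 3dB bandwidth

Step 1 — Resonance condition Im(Z)=0 gives ω₀ = 1/√(LC).
Step 2 — ω₀ = 1/√(0.002·5e-07) = 3.162e+04 rad/s.
Step 3 — f₀ = ω₀/(2π) = 5033 Hz.
Step 4 — Series Q: Q = ω₀L/R = 3.162e+04·0.002/869 = 0.07278.
Step 5 — 3dB bandwidth: Δω = ω₀/Q = 4.345e+05 rad/s; BW = Δω/(2π) = 6.915e+04 Hz.

(a) f₀ = 5033 Hz  (b) Q = 0.07278  (c) BW = 6.915e+04 Hz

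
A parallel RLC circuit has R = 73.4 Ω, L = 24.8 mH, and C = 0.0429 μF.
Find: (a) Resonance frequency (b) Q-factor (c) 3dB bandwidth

Step 1 — Resonance: ω₀ = 1/√(LC) = 1/√(0.0248·4.29e-08) = 3.066e+04 rad/s.
Step 2 — f₀ = ω₀/(2π) = 4879 Hz.
Step 3 — Parallel Q: Q = R/(ω₀L) = 73.4/(3.066e+04·0.0248) = 0.09654.
Step 4 — Bandwidth: Δω = ω₀/Q = 3.176e+05 rad/s; BW = Δω/(2π) = 5.054e+04 Hz.

(a) f₀ = 4879 Hz  (b) Q = 0.09654  (c) BW = 5.054e+04 Hz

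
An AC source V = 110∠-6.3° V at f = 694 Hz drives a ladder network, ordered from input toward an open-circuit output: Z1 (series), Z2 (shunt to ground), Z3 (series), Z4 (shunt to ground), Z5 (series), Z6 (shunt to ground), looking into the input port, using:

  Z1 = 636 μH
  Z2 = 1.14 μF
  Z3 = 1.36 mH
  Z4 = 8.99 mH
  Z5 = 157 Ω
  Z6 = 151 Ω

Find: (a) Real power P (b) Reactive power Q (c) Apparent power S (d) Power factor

Step 1 — Angular frequency: ω = 2π·f = 2π·694 = 4361 rad/s.
Step 2 — Component impedances:
  Z1: Z = jωL = j·4361·0.000636 = 0 + j2.773 Ω
  Z2: Z = 1/(jωC) = -j/(ω·C) = 0 - j201.2 Ω
  Z3: Z = jωL = j·4361·0.00136 = 0 + j5.93 Ω
  Z4: Z = jωL = j·4361·0.00899 = 0 + j39.2 Ω
  Z5: Z = R = 157 Ω
  Z6: Z = R = 151 Ω
Step 3 — Ladder network (open output): work backward from the far end, alternating series and parallel combinations. Z_in = 8.088 + j59.67 Ω = 60.22∠82.3° Ω.
Step 4 — Source phasor: V = 110∠-6.3° V = 109.3 - j12.07 V.
Step 5 — Current: I = V / Z = 0.04524 - j1.826 A = 1.827∠-88.6° A.
Step 6 — Complex power: S = V·I* = 26.99 + j199.1 VA.
Step 7 — Real power: P = Re(S) = 26.99 W.
Step 8 — Reactive power: Q = Im(S) = 199.1 VAR.
Step 9 — Apparent power: |S| = 200.9 VA.
Step 10 — Power factor: PF = P/|S| = 0.1343 (lagging).

(a) P = 26.99 W  (b) Q = 199.1 VAR  (c) S = 200.9 VA  (d) PF = 0.1343 (lagging)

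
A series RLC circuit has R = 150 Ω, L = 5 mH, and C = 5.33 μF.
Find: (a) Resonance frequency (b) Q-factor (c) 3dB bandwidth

Step 1 — Resonance: ω₀ = 1/√(LC) = 1/√(0.005·5.33e-06) = 6126 rad/s.
Step 2 — f₀ = ω₀/(2π) = 974.9 Hz.
Step 3 — Series Q: Q = ω₀L/R = 6126·0.005/150 = 0.2042.
Step 4 — Bandwidth: Δω = ω₀/Q = 3e+04 rad/s; BW = Δω/(2π) = 4775 Hz.

(a) f₀ = 974.9 Hz  (b) Q = 0.2042  (c) BW = 4775 Hz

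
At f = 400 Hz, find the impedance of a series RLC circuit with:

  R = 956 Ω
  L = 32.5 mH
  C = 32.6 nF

Step 1 — Angular frequency: ω = 2π·f = 2π·400 = 2513 rad/s.
Step 2 — Component impedances:
  R: Z = R = 956 Ω
  L: Z = jωL = j·2513·0.0325 = 0 + j81.68 Ω
  C: Z = 1/(jωC) = -j/(ω·C) = 0 - j1.221e+04 Ω
Step 3 — Series combination: Z_total = R + L + C = 956 - j1.212e+04 Ω = 1.216e+04∠-85.5° Ω.

Z = 956 - j1.212e+04 Ω = 1.216e+04∠-85.5° Ω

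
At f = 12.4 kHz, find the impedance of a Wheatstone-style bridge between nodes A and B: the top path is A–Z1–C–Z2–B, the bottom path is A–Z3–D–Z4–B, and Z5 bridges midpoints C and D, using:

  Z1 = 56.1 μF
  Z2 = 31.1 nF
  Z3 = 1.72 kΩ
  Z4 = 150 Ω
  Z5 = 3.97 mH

Step 1 — Angular frequency: ω = 2π·f = 2π·1.24e+04 = 7.791e+04 rad/s.
Step 2 — Component impedances:
  Z1: Z = 1/(jωC) = -j/(ω·C) = 0 - j0.2288 Ω
  Z2: Z = 1/(jωC) = -j/(ω·C) = 0 - j412.7 Ω
  Z3: Z = R = 1720 Ω
  Z4: Z = R = 150 Ω
  Z5: Z = jωL = j·7.791e+04·0.00397 = 0 + j309.3 Ω
Step 3 — Bridge requires nodal analysis (the Z5 bridge couples midpoints C and D, so the two paths cannot be reduced to a simple series/parallel combination). Setting node B to ground and injecting 1 A at node A, the 3-node admittance system at A, C, D solves to V_A = Z_AB = 638.8 - j58.46 Ω = 641.5∠-5.2° Ω.

Z = 638.8 - j58.46 Ω = 641.5∠-5.2° Ω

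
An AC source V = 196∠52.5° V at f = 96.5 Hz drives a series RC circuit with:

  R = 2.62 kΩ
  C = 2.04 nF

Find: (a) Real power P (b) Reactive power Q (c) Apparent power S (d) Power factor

Step 1 — Angular frequency: ω = 2π·f = 2π·96.5 = 606.3 rad/s.
Step 2 — Component impedances:
  R: Z = R = 2620 Ω
  C: Z = 1/(jωC) = -j/(ω·C) = 0 - j8.085e+05 Ω
Step 3 — Series combination: Z_total = R + C = 2620 - j8.085e+05 Ω = 8.085e+05∠-89.8° Ω.
Step 4 — Source phasor: V = 196∠52.5° V = 119.3 + j155.5 V.
Step 5 — Current: I = V / Z = -0.0001919 + j0.0001482 A = 0.0002424∠142.3° A.
Step 6 — Complex power: S = V·I* = 0.000154 - j0.04752 VA.
Step 7 — Real power: P = Re(S) = 0.000154 W.
Step 8 — Reactive power: Q = Im(S) = -0.04752 VAR.
Step 9 — Apparent power: |S| = 0.04752 VA.
Step 10 — Power factor: PF = P/|S| = 0.003241 (leading).

(a) P = 0.000154 W  (b) Q = -0.04752 VAR  (c) S = 0.04752 VA  (d) PF = 0.003241 (leading)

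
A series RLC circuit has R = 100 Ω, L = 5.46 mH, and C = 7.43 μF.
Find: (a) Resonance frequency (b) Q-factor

Step 1 — Resonance condition Im(Z)=0 gives ω₀ = 1/√(LC).
Step 2 — ω₀ = 1/√(0.00546·7.43e-06) = 4965 rad/s.
Step 3 — f₀ = ω₀/(2π) = 790.2 Hz.
Step 4 — Series Q: Q = ω₀L/R = 4965·0.00546/100 = 0.2711.

(a) f₀ = 790.2 Hz  (b) Q = 0.2711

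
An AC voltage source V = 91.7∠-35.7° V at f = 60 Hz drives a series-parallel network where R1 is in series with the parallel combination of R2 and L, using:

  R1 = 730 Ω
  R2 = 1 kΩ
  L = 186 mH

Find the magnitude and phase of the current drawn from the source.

Step 1 — Angular frequency: ω = 2π·f = 2π·60 = 377 rad/s.
Step 2 — Component impedances:
  R1: Z = R = 730 Ω
  R2: Z = R = 1000 Ω
  L: Z = jωL = j·377·0.186 = 0 + j70.12 Ω
Step 3 — Parallel branch: R2 || L = 1/(1/R2 + 1/L) = 4.893 + j69.78 Ω.
Step 4 — Series with R1: Z_total = R1 + (R2 || L) = 734.9 + j69.78 Ω = 738.2∠5.4° Ω.
Step 5 — Source phasor: V = 91.7∠-35.7° V = 74.47 - j53.51 V.
Step 6 — Ohm's law: I = V / Z_total = (74.47 - j53.51) / (734.9 + j69.78) = 0.09357 - j0.0817 A.
Step 7 — Convert to polar: |I| = 0.1242 A, ∠I = -41.1°.

I = 0.1242∠-41.1° A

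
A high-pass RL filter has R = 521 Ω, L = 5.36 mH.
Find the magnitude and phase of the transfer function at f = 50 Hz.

Step 1 — Angular frequency: ω = 2π·50 = 314.2 rad/s.
Step 2 — Transfer function: H(jω) = jωL/(R + jωL).
Step 3 — Numerator jωL = j·1.684; denominator R + jωL = 521 + j1.684.
Step 4 — H = 1.045e-05 + j0.003232.
Step 5 — Magnitude: |H| = 0.003232 (-49.8 dB); phase: φ = 89.8°.

|H| = 0.003232 (-49.8 dB), φ = 89.8°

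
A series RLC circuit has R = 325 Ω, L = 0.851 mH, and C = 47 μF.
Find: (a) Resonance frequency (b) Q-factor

Step 1 — Resonance condition Im(Z)=0 gives ω₀ = 1/√(LC).
Step 2 — ω₀ = 1/√(0.000851·4.7e-05) = 5000 rad/s.
Step 3 — f₀ = ω₀/(2π) = 795.8 Hz.
Step 4 — Series Q: Q = ω₀L/R = 5000·0.000851/325 = 0.01309.

(a) f₀ = 795.8 Hz  (b) Q = 0.01309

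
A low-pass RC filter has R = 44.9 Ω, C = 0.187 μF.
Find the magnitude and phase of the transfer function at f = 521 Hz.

Step 1 — Angular frequency: ω = 2π·521 = 3274 rad/s.
Step 2 — Transfer function: H(jω) = 1/(1 + jωRC).
Step 3 — Denominator: 1 + jωRC = 1 + j·3274·44.9·1.87e-07 = 1 + j0.02749.
Step 4 — H = 0.9992 - j0.02746.
Step 5 — Magnitude: |H| = 0.9996 (-0.0 dB); phase: φ = -1.6°.

|H| = 0.9996 (-0.0 dB), φ = -1.6°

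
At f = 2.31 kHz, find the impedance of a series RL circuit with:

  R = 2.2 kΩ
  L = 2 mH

Step 1 — Angular frequency: ω = 2π·f = 2π·2310 = 1.451e+04 rad/s.
Step 2 — Component impedances:
  R: Z = R = 2200 Ω
  L: Z = jωL = j·1.451e+04·0.002 = 0 + j29.03 Ω
Step 3 — Series combination: Z_total = R + L = 2200 + j29.03 Ω = 2200∠0.8° Ω.

Z = 2200 + j29.03 Ω = 2200∠0.8° Ω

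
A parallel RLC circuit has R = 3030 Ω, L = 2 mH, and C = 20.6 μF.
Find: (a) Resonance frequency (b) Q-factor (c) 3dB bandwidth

Step 1 — Resonance: ω₀ = 1/√(LC) = 1/√(0.002·2.06e-05) = 4927 rad/s.
Step 2 — f₀ = ω₀/(2π) = 784.1 Hz.
Step 3 — Parallel Q: Q = R/(ω₀L) = 3030/(4927·0.002) = 307.5.
Step 4 — Bandwidth: Δω = ω₀/Q = 16.02 rad/s; BW = Δω/(2π) = 2.55 Hz.

(a) f₀ = 784.1 Hz  (b) Q = 307.5  (c) BW = 2.55 Hz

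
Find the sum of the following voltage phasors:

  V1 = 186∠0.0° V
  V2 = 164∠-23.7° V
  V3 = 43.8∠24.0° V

Step 1 — Convert each phasor to rectangular form:
  V1 = 186·(cos(0.0°) + j·sin(0.0°)) = 186 V
  V2 = 164·(cos(-23.7°) + j·sin(-23.7°)) = 150.2 - j65.92 V
  V3 = 43.8·(cos(24.0°) + j·sin(24.0°)) = 40.01 + j17.82 V
Step 2 — Sum components: V_total = 376.2 - j48.1 V.
Step 3 — Convert to polar: |V_total| = 379.2 V, ∠V_total = -7.3°.

V_total = 379.2∠-7.3° V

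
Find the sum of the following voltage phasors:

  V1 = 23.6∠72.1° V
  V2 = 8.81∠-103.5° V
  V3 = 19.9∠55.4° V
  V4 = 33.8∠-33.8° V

Step 1 — Convert each phasor to rectangular form:
  V1 = 23.6·(cos(72.1°) + j·sin(72.1°)) = 7.254 + j22.46 V
  V2 = 8.81·(cos(-103.5°) + j·sin(-103.5°)) = -2.057 - j8.567 V
  V3 = 19.9·(cos(55.4°) + j·sin(55.4°)) = 11.3 + j16.38 V
  V4 = 33.8·(cos(-33.8°) + j·sin(-33.8°)) = 28.09 - j18.8 V
Step 2 — Sum components: V_total = 44.58 + j11.47 V.
Step 3 — Convert to polar: |V_total| = 46.04 V, ∠V_total = 14.4°.

V_total = 46.04∠14.4° V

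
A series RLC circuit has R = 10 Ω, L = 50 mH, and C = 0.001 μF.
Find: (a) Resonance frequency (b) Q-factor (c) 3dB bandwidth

Step 1 — Resonance condition Im(Z)=0 gives ω₀ = 1/√(LC).
Step 2 — ω₀ = 1/√(0.05·1e-09) = 1.414e+05 rad/s.
Step 3 — f₀ = ω₀/(2π) = 2.251e+04 Hz.
Step 4 — Series Q: Q = ω₀L/R = 1.414e+05·0.05/10 = 707.1.
Step 5 — 3dB bandwidth: Δω = ω₀/Q = 200 rad/s; BW = Δω/(2π) = 31.83 Hz.

(a) f₀ = 2.251e+04 Hz  (b) Q = 707.1  (c) BW = 31.83 Hz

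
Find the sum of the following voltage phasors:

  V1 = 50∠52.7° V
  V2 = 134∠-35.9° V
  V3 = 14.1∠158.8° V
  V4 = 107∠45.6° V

Step 1 — Convert each phasor to rectangular form:
  V1 = 50·(cos(52.7°) + j·sin(52.7°)) = 30.3 + j39.77 V
  V2 = 134·(cos(-35.9°) + j·sin(-35.9°)) = 108.5 - j78.57 V
  V3 = 14.1·(cos(158.8°) + j·sin(158.8°)) = -13.15 + j5.099 V
  V4 = 107·(cos(45.6°) + j·sin(45.6°)) = 74.86 + j76.45 V
Step 2 — Sum components: V_total = 200.6 + j42.75 V.
Step 3 — Convert to polar: |V_total| = 205.1 V, ∠V_total = 12.0°.

V_total = 205.1∠12.0° V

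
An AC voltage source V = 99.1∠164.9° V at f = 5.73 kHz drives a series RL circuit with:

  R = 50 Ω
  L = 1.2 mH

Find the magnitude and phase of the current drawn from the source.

Step 1 — Angular frequency: ω = 2π·f = 2π·5730 = 3.6e+04 rad/s.
Step 2 — Component impedances:
  R: Z = R = 50 Ω
  L: Z = jωL = j·3.6e+04·0.0012 = 0 + j43.2 Ω
Step 3 — Series combination: Z_total = R + L = 50 + j43.2 Ω = 66.08∠40.8° Ω.
Step 4 — Source phasor: V = 99.1∠164.9° V = -95.68 + j25.82 V.
Step 5 — Ohm's law: I = V / Z_total = (-95.68 + j25.82) / (50 + j43.2) = -0.8402 + j1.242 A.
Step 6 — Convert to polar: |I| = 1.5 A, ∠I = 124.1°.

I = 1.5∠124.1° A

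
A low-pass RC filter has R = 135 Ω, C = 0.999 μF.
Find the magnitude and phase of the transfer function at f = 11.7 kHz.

Step 1 — Angular frequency: ω = 2π·1.17e+04 = 7.351e+04 rad/s.
Step 2 — Transfer function: H(jω) = 1/(1 + jωRC).
Step 3 — Denominator: 1 + jωRC = 1 + j·7.351e+04·135·9.99e-07 = 1 + j9.914.
Step 4 — H = 0.01007 - j0.09985.
Step 5 — Magnitude: |H| = 0.1004 (-20.0 dB); phase: φ = -84.2°.

|H| = 0.1004 (-20.0 dB), φ = -84.2°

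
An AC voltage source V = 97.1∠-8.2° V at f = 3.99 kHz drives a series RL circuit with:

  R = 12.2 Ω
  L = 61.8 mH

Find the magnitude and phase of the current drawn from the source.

Step 1 — Angular frequency: ω = 2π·f = 2π·3990 = 2.507e+04 rad/s.
Step 2 — Component impedances:
  R: Z = R = 12.2 Ω
  L: Z = jωL = j·2.507e+04·0.0618 = 0 + j1549 Ω
Step 3 — Series combination: Z_total = R + L = 12.2 + j1549 Ω = 1549∠89.5° Ω.
Step 4 — Source phasor: V = 97.1∠-8.2° V = 96.11 - j13.85 V.
Step 5 — Ohm's law: I = V / Z_total = (96.11 - j13.85) / (12.2 + j1549) = -0.00845 - j0.0621 A.
Step 6 — Convert to polar: |I| = 0.06267 A, ∠I = -97.7°.

I = 0.06267∠-97.7° A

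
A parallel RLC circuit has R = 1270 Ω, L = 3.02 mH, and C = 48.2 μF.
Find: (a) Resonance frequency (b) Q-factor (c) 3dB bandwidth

Step 1 — Resonance: ω₀ = 1/√(LC) = 1/√(0.00302·4.82e-05) = 2621 rad/s.
Step 2 — f₀ = ω₀/(2π) = 417.2 Hz.
Step 3 — Parallel Q: Q = R/(ω₀L) = 1270/(2621·0.00302) = 160.4.
Step 4 — Bandwidth: Δω = ω₀/Q = 16.34 rad/s; BW = Δω/(2π) = 2.6 Hz.

(a) f₀ = 417.2 Hz  (b) Q = 160.4  (c) BW = 2.6 Hz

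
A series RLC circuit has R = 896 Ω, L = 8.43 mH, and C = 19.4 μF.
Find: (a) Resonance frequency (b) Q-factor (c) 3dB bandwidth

Step 1 — Resonance: ω₀ = 1/√(LC) = 1/√(0.00843·1.94e-05) = 2473 rad/s.
Step 2 — f₀ = ω₀/(2π) = 393.6 Hz.
Step 3 — Series Q: Q = ω₀L/R = 2473·0.00843/896 = 0.02327.
Step 4 — Bandwidth: Δω = ω₀/Q = 1.063e+05 rad/s; BW = Δω/(2π) = 1.692e+04 Hz.

(a) f₀ = 393.6 Hz  (b) Q = 0.02327  (c) BW = 1.692e+04 Hz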